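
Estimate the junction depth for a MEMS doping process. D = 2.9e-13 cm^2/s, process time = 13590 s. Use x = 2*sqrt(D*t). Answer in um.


Step 1: Compute D*t = 2.9e-13 * 13590 = 3.9411e-09 cm^2
Step 2: sqrt(D*t) = 6.27782e-05 cm
Step 3: x = 2 * 6.27782e-05 cm = 1.255564e-04 cm
Step 4: Convert to um (1 cm = 1e4 um): x = 1.256 um


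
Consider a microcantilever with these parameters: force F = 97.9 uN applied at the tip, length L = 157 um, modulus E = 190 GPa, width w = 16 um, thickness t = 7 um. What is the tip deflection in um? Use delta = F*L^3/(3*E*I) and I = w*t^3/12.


Step 1: Calculate the second moment of area.
I = w * t^3 / 12 = 16 * 7^3 / 12 = 457.3333 um^4
Step 2: Convert E to consistent units (1 GPa = 1000 uN/um^2).
E = 190 GPa = 190000 uN/um^2
Step 3: Calculate tip deflection.
delta = F * L^3 / (3 * E * I)
delta = 97.9 * 157^3 / (3 * 190000 * 457.3333)
delta = 1.4534 um


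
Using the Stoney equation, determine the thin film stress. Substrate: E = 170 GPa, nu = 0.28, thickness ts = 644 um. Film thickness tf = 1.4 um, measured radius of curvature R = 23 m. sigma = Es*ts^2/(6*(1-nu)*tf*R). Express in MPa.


Step 1: Compute numerator: Es * ts^2 = 170 * 644^2 = 70505120 (GPa*um^2)
Step 2: Compute denominator (R in um): 6*(1-nu)*tf*R = 6*0.72*1.4*23e6 = 139104000.0 (um^2)
Step 3: sigma (GPa) = 70505120 / 139104000.0 = 5.06852e-01 GPa
Step 4: Convert to MPa (x1000): sigma = 506.9 MPa


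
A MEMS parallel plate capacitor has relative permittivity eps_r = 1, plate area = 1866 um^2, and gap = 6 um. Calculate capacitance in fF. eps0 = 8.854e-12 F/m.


Step 1: Convert area to m^2: A = 1866e-12 m^2
Step 2: Convert gap to m: d = 6e-6 m
Step 3: C = eps0 * eps_r * A / d
C = 8.854e-12 * 1 * 1866e-12 / 6e-6
Step 4: Convert to fF (multiply by 1e15).
C = 2.75 fF


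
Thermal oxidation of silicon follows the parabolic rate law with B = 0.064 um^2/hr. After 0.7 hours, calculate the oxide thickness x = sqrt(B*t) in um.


Step 1: Compute B*t = 0.064 * 0.7 = 0.0448
Step 2: x = sqrt(0.0448)
x = 0.212 um


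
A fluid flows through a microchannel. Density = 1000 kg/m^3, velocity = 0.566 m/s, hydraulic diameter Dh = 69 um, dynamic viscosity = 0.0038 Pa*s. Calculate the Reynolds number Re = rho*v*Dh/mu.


Step 1: Convert Dh to meters: Dh = 69e-6 m
Step 2: Re = rho * v * Dh / mu
Re = 1000 * 0.566 * 69e-6 / 0.0038
Re = 10.277


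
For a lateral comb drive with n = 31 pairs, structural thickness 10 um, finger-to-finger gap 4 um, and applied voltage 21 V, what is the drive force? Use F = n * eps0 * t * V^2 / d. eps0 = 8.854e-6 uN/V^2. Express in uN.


Step 1: Parameters: n=31, eps0=8.854e-6 uN/V^2, t=10 um, V=21 V, d=4 um
Step 2: V^2 = 441
Step 3: F = 31 * 8.854e-6 * 10 * 441 / 4
F = 0.303 uN


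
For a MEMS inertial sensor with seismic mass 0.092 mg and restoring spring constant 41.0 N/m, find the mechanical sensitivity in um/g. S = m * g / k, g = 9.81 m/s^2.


Step 1: Convert mass: m = 0.092 mg = 9.20e-08 kg
Step 2: S = m * g / k = 9.20e-08 * 9.81 / 41.0
Step 3: S = 2.20e-08 m/g
Step 4: Convert to um/g: S = 0.022 um/g


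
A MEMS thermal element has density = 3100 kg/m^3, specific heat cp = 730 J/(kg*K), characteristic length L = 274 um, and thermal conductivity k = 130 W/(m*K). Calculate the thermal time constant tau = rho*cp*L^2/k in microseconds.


Step 1: Convert L to m: L = 274e-6 m
Step 2: L^2 = (274e-6)^2 = 7.5076e-08 m^2
Step 3: tau = 3100 * 730 * 7.5076e-08 / 130 = 1.3069e-03 s
Step 4: Convert to microseconds (multiply by 1e6).
tau = 1306.9 us


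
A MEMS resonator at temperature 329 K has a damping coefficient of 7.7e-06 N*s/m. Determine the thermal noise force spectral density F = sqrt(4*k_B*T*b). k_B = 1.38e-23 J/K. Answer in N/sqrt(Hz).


Step 1: Compute 4 * k_B * T * b
= 4 * 1.38e-23 * 329 * 7.7e-06
= 1.3984e-25 N^2/Hz
Step 2: F_noise = sqrt(1.3984e-25)
F_noise = 3.74e-13 N/sqrt(Hz)


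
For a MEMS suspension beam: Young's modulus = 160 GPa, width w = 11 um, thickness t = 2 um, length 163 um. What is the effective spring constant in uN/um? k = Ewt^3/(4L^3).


Step 1: Convert E to consistent units (1 GPa = 1000 uN/um^2).
E = 160 GPa = 160000 uN/um^2
Step 2: Compute t^3 = 2^3 = 8
Step 3: Compute L^3 = 163^3 = 4330747
Step 4: k = 160000 * 11 * 8 / (4 * 4330747)
k = 0.8128 uN/um


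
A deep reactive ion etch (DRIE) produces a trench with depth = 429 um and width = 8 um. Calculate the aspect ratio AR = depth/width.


Step 1: AR = depth / width
Step 2: AR = 429 / 8
AR = 53.6


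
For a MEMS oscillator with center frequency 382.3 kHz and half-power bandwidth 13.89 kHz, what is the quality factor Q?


Step 1: Q = f0 / bandwidth
Step 2: Q = 382.3 / 13.89
Q = 27.5


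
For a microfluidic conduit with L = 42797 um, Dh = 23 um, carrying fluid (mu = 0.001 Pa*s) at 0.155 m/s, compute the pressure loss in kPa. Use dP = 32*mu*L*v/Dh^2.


Step 1: Convert to SI: L = 42797e-6 m, Dh = 23e-6 m
Step 2: dP = 32 * 0.001 * 42797e-6 * 0.155 / (23e-6)^2
Step 3: dP = 401272.44 Pa
Step 4: Convert to kPa: dP = 401.27 kPa


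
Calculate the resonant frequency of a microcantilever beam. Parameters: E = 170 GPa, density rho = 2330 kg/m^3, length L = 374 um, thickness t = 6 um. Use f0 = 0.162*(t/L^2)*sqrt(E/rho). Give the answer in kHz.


Step 1: Convert units to SI.
t_SI = 6e-6 m, L_SI = 374e-6 m
Step 2: Calculate sqrt(E/rho).
sqrt(170e9 / 2330) = 8541.74 m/s
Step 3: Compute f0.
f0 = 0.162 * 6e-6 / (374e-6)^2 * 8541.74 = 59356.7 Hz = 59.36 kHz


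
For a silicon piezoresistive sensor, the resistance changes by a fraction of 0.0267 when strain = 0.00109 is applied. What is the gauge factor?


Step 1: Identify values.
dR/R = 0.0267, strain = 0.00109
Step 2: GF = (dR/R) / strain = 0.0267 / 0.00109
GF = 24.5


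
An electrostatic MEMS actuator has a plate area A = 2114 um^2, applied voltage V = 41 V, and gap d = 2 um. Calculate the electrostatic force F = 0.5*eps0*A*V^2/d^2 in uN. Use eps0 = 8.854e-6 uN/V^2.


Step 1: Identify parameters.
eps0 = 8.854e-6 uN/V^2, A = 2114 um^2, V = 41 V, d = 2 um
Step 2: Compute V^2 = 41^2 = 1681
Step 3: Compute d^2 = 2^2 = 4
Step 4: F = 0.5 * 8.854e-6 * 2114 * 1681 / 4
F = 3.933 uN


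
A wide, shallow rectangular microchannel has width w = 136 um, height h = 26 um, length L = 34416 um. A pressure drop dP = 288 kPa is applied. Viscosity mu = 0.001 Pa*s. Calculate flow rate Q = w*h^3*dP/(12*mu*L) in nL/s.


Step 1: Convert all dimensions to SI (meters).
w = 136e-6 m, h = 26e-6 m, L = 34416e-6 m, dP = 288e3 Pa
Step 2: Q = w * h^3 * dP / (12 * mu * L)
Q = 136e-6 * (26e-6)^3 * 288e3 / (12 * 0.001 * 34416e-6) = 1.66690098e-09 m^3/s
Step 3: Convert Q from m^3/s to nL/s (1 m^3 = 1e12 nL, so multiply by 1e12).
Q = 1666.901 nL/s


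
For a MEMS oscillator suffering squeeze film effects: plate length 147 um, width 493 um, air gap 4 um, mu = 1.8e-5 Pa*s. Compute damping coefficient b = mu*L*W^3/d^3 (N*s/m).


Step 1: Convert to SI.
L = 147e-6 m, W = 493e-6 m, d = 4e-6 m
Step 2: W^3 = (493e-6)^3 = 1.20e-10 m^3
Step 3: d^3 = (4e-6)^3 = 6.40e-17 m^3
Step 4: b = 1.8e-5 * 147e-6 * 1.20e-10 / 6.40e-17
b = 4.95e-03 N*s/m


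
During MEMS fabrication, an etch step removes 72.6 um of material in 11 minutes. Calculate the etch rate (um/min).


Step 1: Etch rate = depth / time
Step 2: rate = 72.6 / 11
rate = 6.6 um/min


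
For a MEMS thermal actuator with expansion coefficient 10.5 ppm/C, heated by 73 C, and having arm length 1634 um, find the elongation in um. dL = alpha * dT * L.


Step 1: Convert CTE: alpha = 10.5 ppm/C = 10.5e-6 /C
Step 2: dL = 10.5e-6 * 73 * 1634
dL = 1.2525 um


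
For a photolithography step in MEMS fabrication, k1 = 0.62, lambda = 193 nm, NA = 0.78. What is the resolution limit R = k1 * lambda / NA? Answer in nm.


Step 1: Identify values: k1 = 0.62, lambda = 193 nm, NA = 0.78
Step 2: R = k1 * lambda / NA
R = 0.62 * 193 / 0.78
R = 153.4 nm


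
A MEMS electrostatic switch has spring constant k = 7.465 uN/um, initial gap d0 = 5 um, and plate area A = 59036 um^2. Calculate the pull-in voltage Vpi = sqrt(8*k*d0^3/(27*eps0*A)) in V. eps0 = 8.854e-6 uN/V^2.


Step 1: Compute numerator: 8 * k * d0^3 = 8 * 7.465 * 5^3 = 7465.0
Step 2: Compute denominator: 27 * eps0 * A = 27 * 8.854e-6 * 59036 = 14.113028
Step 3: Vpi = sqrt(7465.0 / 14.113028)
Vpi = 23.0 V


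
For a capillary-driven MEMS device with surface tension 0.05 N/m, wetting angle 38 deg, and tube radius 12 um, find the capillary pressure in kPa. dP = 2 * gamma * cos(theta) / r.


Step 1: cos(38 deg) = 0.788
Step 2: Convert r to m: r = 12e-6 m
Step 3: dP = 2 * 0.05 * 0.788 / 12e-6 = 6566.7 Pa
Step 4: Convert Pa to kPa (divide by 1000).
dP = 6.57 kPa


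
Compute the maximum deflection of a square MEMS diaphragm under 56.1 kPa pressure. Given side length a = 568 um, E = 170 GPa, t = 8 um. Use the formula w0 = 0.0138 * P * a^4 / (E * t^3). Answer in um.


Step 1: Convert pressure to compatible units (E is in GPa, so P in GPa).
P = 56.1 kPa = 56.1e-6 GPa
Step 2: Compute numerator: 0.0138 * P * a^4.
a^4 = 568^4 = 104086245376
numerator = 0.0138 * 56.1e-6 * 104086245376 = 8.05815e+04
Step 3: Compute denominator: E * t^3 = 170 * 8^3 = 87040
Step 4: w0 = numerator / denominator = 8.05815e+04 / 87040 = 0.9258 um


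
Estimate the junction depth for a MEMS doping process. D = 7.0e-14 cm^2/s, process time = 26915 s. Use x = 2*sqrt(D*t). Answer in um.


Step 1: Compute D*t = 7.0e-14 * 26915 = 1.88405e-09 cm^2
Step 2: sqrt(D*t) = 4.3406e-05 cm
Step 3: x = 2 * 4.3406e-05 cm = 8.6812e-05 cm
Step 4: Convert to um (1 cm = 1e4 um): x = 0.868 um


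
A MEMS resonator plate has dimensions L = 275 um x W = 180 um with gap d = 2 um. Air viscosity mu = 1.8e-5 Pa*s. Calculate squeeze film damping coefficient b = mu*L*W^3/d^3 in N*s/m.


Step 1: Convert to SI.
L = 275e-6 m, W = 180e-6 m, d = 2e-6 m
Step 2: W^3 = (180e-6)^3 = 5.83e-12 m^3
Step 3: d^3 = (2e-6)^3 = 8.00e-18 m^3
Step 4: b = 1.8e-5 * 275e-6 * 5.83e-12 / 8.00e-18
b = 3.61e-03 N*s/m


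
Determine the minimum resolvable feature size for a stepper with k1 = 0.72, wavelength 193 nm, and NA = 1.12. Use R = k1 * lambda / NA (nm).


Step 1: Identify values: k1 = 0.72, lambda = 193 nm, NA = 1.12
Step 2: R = k1 * lambda / NA
R = 0.72 * 193 / 1.12
R = 124.1 nm


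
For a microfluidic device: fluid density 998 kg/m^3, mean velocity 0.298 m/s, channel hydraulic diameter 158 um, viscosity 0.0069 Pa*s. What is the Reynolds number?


Step 1: Convert Dh to meters: Dh = 158e-6 m
Step 2: Re = rho * v * Dh / mu
Re = 998 * 0.298 * 158e-6 / 0.0069
Re = 6.81


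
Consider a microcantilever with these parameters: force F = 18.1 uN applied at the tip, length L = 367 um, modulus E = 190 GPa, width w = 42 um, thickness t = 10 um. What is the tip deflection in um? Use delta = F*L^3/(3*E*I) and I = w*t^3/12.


Step 1: Calculate the second moment of area.
I = w * t^3 / 12 = 42 * 10^3 / 12 = 3500.0 um^4
Step 2: Convert E to consistent units (1 GPa = 1000 uN/um^2).
E = 190 GPa = 190000 uN/um^2
Step 3: Calculate tip deflection.
delta = F * L^3 / (3 * E * I)
delta = 18.1 * 367^3 / (3 * 190000 * 3500.0)
delta = 0.4485 um


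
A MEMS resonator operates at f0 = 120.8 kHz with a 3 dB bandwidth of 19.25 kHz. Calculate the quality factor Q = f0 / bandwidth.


Step 1: Q = f0 / bandwidth
Step 2: Q = 120.8 / 19.25
Q = 6.3


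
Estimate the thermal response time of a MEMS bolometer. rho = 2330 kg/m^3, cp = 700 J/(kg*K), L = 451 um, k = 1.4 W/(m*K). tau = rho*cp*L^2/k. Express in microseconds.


Step 1: Convert L to m: L = 451e-6 m
Step 2: L^2 = (451e-6)^2 = 2.03401e-07 m^2
Step 3: tau = 2330 * 700 * 2.03401e-07 / 1.4 = 2.36962165e-01 s
Step 4: Convert to microseconds (multiply by 1e6).
tau = 236962.165 us


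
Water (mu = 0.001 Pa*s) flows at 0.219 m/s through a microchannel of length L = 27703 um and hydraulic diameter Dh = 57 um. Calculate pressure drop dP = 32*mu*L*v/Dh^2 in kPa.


Step 1: Convert to SI: L = 27703e-6 m, Dh = 57e-6 m
Step 2: dP = 32 * 0.001 * 27703e-6 * 0.219 / (57e-6)^2
Step 3: dP = 59754.58 Pa
Step 4: Convert to kPa: dP = 59.75 kPa


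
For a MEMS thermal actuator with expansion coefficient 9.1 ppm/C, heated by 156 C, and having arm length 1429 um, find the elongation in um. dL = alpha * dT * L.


Step 1: Convert CTE: alpha = 9.1 ppm/C = 9.1e-6 /C
Step 2: dL = 9.1e-6 * 156 * 1429
dL = 2.0286 um


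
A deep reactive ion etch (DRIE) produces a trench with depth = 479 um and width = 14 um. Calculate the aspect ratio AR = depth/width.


Step 1: AR = depth / width
Step 2: AR = 479 / 14
AR = 34.2


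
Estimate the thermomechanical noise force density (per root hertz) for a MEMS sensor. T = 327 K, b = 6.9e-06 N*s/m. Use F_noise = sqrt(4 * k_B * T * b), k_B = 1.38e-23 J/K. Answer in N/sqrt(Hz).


Step 1: Compute 4 * k_B * T * b
= 4 * 1.38e-23 * 327 * 6.9e-06
= 1.2455e-25 N^2/Hz
Step 2: F_noise = sqrt(1.2455e-25)
F_noise = 3.53e-13 N/sqrt(Hz)


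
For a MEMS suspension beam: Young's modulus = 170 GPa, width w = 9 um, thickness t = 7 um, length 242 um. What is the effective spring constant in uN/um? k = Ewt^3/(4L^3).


Step 1: Convert E to consistent units (1 GPa = 1000 uN/um^2).
E = 170 GPa = 170000 uN/um^2
Step 2: Compute t^3 = 7^3 = 343
Step 3: Compute L^3 = 242^3 = 14172488
Step 4: k = 170000 * 9 * 343 / (4 * 14172488)
k = 9.2572 uN/um


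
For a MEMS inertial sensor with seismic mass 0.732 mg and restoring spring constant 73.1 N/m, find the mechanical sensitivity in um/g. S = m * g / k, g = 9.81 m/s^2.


Step 1: Convert mass: m = 0.732 mg = 7.32e-07 kg
Step 2: S = m * g / k = 7.32e-07 * 9.81 / 73.1
Step 3: S = 9.82e-08 m/g
Step 4: Convert to um/g: S = 0.098 um/g


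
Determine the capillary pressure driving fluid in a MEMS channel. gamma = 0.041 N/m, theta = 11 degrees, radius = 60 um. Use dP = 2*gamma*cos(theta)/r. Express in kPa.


Step 1: cos(11 deg) = 0.9816
Step 2: Convert r to m: r = 60e-6 m
Step 3: dP = 2 * 0.041 * 0.9816 / 60e-6 = 1341.5 Pa
Step 4: Convert Pa to kPa (divide by 1000).
dP = 1.34 kPa


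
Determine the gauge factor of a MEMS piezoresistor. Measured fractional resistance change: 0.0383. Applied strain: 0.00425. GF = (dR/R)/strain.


Step 1: Identify values.
dR/R = 0.0383, strain = 0.00425
Step 2: GF = (dR/R) / strain = 0.0383 / 0.00425
GF = 9.0


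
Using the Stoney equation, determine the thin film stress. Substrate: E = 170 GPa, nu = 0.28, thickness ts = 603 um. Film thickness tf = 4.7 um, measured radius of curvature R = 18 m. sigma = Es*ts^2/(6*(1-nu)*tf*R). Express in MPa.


Step 1: Compute numerator: Es * ts^2 = 170 * 603^2 = 61813530 (GPa*um^2)
Step 2: Compute denominator (R in um): 6*(1-nu)*tf*R = 6*0.72*4.7*18e6 = 365472000.0 (um^2)
Step 3: sigma (GPa) = 61813530 / 365472000.0 = 1.69133e-01 GPa
Step 4: Convert to MPa (x1000): sigma = 169.1 MPa


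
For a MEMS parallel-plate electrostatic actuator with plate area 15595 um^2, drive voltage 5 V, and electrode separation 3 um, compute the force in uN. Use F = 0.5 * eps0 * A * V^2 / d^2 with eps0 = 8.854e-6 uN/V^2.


Step 1: Identify parameters.
eps0 = 8.854e-6 uN/V^2, A = 15595 um^2, V = 5 V, d = 3 um
Step 2: Compute V^2 = 5^2 = 25
Step 3: Compute d^2 = 3^2 = 9
Step 4: F = 0.5 * 8.854e-6 * 15595 * 25 / 9
F = 0.192 uN


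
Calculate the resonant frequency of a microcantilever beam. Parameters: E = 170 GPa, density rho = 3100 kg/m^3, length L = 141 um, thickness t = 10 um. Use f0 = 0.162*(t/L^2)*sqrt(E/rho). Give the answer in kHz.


Step 1: Convert units to SI.
t_SI = 10e-6 m, L_SI = 141e-6 m
Step 2: Calculate sqrt(E/rho).
sqrt(170e9 / 3100) = 7405.32 m/s
Step 3: Compute f0.
f0 = 0.162 * 10e-6 / (141e-6)^2 * 7405.32 = 603421.3 Hz = 603.42 kHz


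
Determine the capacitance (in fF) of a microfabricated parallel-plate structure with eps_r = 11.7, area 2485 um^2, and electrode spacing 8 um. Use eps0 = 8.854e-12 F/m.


Step 1: Convert area to m^2: A = 2485e-12 m^2
Step 2: Convert gap to m: d = 8e-6 m
Step 3: C = eps0 * eps_r * A / d
C = 8.854e-12 * 11.7 * 2485e-12 / 8e-6
Step 4: Convert to fF (multiply by 1e15).
C = 32.18 fF


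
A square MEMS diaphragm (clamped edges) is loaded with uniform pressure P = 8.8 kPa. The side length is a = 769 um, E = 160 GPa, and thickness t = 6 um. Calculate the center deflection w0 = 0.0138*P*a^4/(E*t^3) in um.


Step 1: Convert pressure to compatible units (E is in GPa, so P in GPa).
P = 8.8 kPa = 8.8e-6 GPa
Step 2: Compute numerator: 0.0138 * P * a^4.
a^4 = 769^4 = 349707832321
numerator = 0.0138 * 8.8e-6 * 349707832321 = 4.246852e+04
Step 3: Compute denominator: E * t^3 = 160 * 6^3 = 34560
Step 4: w0 = numerator / denominator = 4.246852e+04 / 34560 = 1.2288 um


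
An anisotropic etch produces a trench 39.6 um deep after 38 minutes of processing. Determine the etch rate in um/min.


Step 1: Etch rate = depth / time
Step 2: rate = 39.6 / 38
rate = 1.042 um/min


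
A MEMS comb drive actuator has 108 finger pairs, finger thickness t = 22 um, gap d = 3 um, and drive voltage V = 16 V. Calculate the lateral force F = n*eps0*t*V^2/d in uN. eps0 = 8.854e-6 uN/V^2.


Step 1: Parameters: n=108, eps0=8.854e-6 uN/V^2, t=22 um, V=16 V, d=3 um
Step 2: V^2 = 256
Step 3: F = 108 * 8.854e-6 * 22 * 256 / 3
F = 1.795 uN


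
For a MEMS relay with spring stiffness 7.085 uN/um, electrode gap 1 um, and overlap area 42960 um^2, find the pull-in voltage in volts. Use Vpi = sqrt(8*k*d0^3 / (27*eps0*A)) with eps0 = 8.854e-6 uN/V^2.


Step 1: Compute numerator: 8 * k * d0^3 = 8 * 7.085 * 1^3 = 56.68
Step 2: Compute denominator: 27 * eps0 * A = 27 * 8.854e-6 * 42960 = 10.269932
Step 3: Vpi = sqrt(56.68 / 10.269932)
Vpi = 2.35 V


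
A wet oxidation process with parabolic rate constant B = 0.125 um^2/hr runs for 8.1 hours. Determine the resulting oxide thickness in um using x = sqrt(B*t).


Step 1: Compute B*t = 0.125 * 8.1 = 1.0125
Step 2: x = sqrt(1.0125)
x = 1.006 um


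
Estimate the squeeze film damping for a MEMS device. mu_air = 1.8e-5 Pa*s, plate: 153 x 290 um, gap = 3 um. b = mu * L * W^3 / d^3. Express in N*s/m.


Step 1: Convert to SI.
L = 153e-6 m, W = 290e-6 m, d = 3e-6 m
Step 2: W^3 = (290e-6)^3 = 2.44e-11 m^3
Step 3: d^3 = (3e-6)^3 = 2.70e-17 m^3
Step 4: b = 1.8e-5 * 153e-6 * 2.44e-11 / 2.70e-17
b = 2.49e-03 N*s/m


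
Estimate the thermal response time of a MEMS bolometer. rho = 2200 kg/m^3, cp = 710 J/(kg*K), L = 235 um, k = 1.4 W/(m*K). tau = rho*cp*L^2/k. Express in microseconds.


Step 1: Convert L to m: L = 235e-6 m
Step 2: L^2 = (235e-6)^2 = 5.5225e-08 m^2
Step 3: tau = 2200 * 710 * 5.5225e-08 / 1.4 = 6.161532143e-02 s
Step 4: Convert to microseconds (multiply by 1e6).
tau = 61615.321 us


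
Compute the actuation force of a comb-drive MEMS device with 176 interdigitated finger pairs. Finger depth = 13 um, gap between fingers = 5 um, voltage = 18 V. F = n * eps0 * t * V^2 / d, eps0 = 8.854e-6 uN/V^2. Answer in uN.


Step 1: Parameters: n=176, eps0=8.854e-6 uN/V^2, t=13 um, V=18 V, d=5 um
Step 2: V^2 = 324
Step 3: F = 176 * 8.854e-6 * 13 * 324 / 5
F = 1.313 uN


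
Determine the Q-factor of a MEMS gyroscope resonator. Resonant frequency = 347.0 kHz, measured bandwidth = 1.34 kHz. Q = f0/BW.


Step 1: Q = f0 / bandwidth
Step 2: Q = 347.0 / 1.34
Q = 259.0


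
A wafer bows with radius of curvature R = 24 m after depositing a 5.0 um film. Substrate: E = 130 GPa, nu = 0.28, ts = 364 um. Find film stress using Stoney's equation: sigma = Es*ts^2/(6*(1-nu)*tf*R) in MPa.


Step 1: Compute numerator: Es * ts^2 = 130 * 364^2 = 17224480 (GPa*um^2)
Step 2: Compute denominator (R in um): 6*(1-nu)*tf*R = 6*0.72*5.0*24e6 = 518400000.0 (um^2)
Step 3: sigma (GPa) = 17224480 / 518400000.0 = 3.3226e-02 GPa
Step 4: Convert to MPa (x1000): sigma = 33.2 MPa


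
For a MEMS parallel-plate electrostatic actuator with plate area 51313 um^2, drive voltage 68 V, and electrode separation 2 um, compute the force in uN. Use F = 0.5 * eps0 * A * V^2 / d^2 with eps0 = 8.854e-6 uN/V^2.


Step 1: Identify parameters.
eps0 = 8.854e-6 uN/V^2, A = 51313 um^2, V = 68 V, d = 2 um
Step 2: Compute V^2 = 68^2 = 4624
Step 3: Compute d^2 = 2^2 = 4
Step 4: F = 0.5 * 8.854e-6 * 51313 * 4624 / 4
F = 262.6 uN


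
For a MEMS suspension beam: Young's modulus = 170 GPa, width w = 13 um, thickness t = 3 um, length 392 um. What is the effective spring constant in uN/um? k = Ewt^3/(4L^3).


Step 1: Convert E to consistent units (1 GPa = 1000 uN/um^2).
E = 170 GPa = 170000 uN/um^2
Step 2: Compute t^3 = 3^3 = 27
Step 3: Compute L^3 = 392^3 = 60236288
Step 4: k = 170000 * 13 * 27 / (4 * 60236288)
k = 0.2476 uN/um


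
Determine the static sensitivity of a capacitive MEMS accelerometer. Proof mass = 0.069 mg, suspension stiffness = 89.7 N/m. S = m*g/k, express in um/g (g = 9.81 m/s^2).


Step 1: Convert mass: m = 0.069 mg = 6.90e-08 kg
Step 2: S = m * g / k = 6.90e-08 * 9.81 / 89.7
Step 3: S = 7.55e-09 m/g
Step 4: Convert to um/g: S = 0.008 um/g


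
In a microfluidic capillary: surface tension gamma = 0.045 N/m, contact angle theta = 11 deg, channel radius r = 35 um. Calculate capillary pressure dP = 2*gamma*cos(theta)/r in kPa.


Step 1: cos(11 deg) = 0.9816
Step 2: Convert r to m: r = 35e-6 m
Step 3: dP = 2 * 0.045 * 0.9816 / 35e-6 = 2524.1 Pa
Step 4: Convert Pa to kPa (divide by 1000).
dP = 2.52 kPa


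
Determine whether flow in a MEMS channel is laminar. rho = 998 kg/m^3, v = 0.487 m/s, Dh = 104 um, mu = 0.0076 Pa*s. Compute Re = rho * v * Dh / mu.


Step 1: Convert Dh to meters: Dh = 104e-6 m
Step 2: Re = rho * v * Dh / mu
Re = 998 * 0.487 * 104e-6 / 0.0076
Re = 6.651
Since Re = 6.651 is below ~2300, the flow is laminar.


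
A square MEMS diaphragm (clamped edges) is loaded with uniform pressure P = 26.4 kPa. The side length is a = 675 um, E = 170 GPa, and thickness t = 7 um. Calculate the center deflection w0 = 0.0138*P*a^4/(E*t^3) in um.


Step 1: Convert pressure to compatible units (E is in GPa, so P in GPa).
P = 26.4 kPa = 26.4e-6 GPa
Step 2: Compute numerator: 0.0138 * P * a^4.
a^4 = 675^4 = 207594140625
numerator = 0.0138 * 26.4e-6 * 207594140625 = 7.56307e+04
Step 3: Compute denominator: E * t^3 = 170 * 7^3 = 58310
Step 4: w0 = numerator / denominator = 7.56307e+04 / 58310 = 1.297 um


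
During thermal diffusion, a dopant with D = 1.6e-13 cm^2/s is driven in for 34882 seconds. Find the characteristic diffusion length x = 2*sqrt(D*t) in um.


Step 1: Compute D*t = 1.6e-13 * 34882 = 5.58112e-09 cm^2
Step 2: sqrt(D*t) = 7.47069e-05 cm
Step 3: x = 2 * 7.47069e-05 cm = 1.494138e-04 cm
Step 4: Convert to um (1 cm = 1e4 um): x = 1.494 um


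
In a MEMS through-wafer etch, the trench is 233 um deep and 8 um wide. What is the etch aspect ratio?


Step 1: AR = depth / width
Step 2: AR = 233 / 8
AR = 29.1


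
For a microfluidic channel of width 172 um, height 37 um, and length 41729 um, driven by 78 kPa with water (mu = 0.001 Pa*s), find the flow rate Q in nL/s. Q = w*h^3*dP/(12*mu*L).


Step 1: Convert all dimensions to SI (meters).
w = 172e-6 m, h = 37e-6 m, L = 41729e-6 m, dP = 78e3 Pa
Step 2: Q = w * h^3 * dP / (12 * mu * L)
Q = 172e-6 * (37e-6)^3 * 78e3 / (12 * 0.001 * 41729e-6) = 1.35709109e-09 m^3/s
Step 3: Convert Q from m^3/s to nL/s (1 m^3 = 1e12 nL, so multiply by 1e12).
Q = 1357.091 nL/s


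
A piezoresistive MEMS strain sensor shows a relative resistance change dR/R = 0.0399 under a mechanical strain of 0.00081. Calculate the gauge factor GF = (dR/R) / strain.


Step 1: Identify values.
dR/R = 0.0399, strain = 0.00081
Step 2: GF = (dR/R) / strain = 0.0399 / 0.00081
GF = 49.3


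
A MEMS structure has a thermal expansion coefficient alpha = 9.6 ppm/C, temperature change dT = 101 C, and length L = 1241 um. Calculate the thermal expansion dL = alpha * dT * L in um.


Step 1: Convert CTE: alpha = 9.6 ppm/C = 9.6e-6 /C
Step 2: dL = 9.6e-6 * 101 * 1241
dL = 1.2033 um


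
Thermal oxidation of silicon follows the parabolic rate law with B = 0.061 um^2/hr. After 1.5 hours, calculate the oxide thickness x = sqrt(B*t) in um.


Step 1: Compute B*t = 0.061 * 1.5 = 0.0915
Step 2: x = sqrt(0.0915)
x = 0.302 um


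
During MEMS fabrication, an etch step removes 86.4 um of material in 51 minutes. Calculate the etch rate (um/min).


Step 1: Etch rate = depth / time
Step 2: rate = 86.4 / 51
rate = 1.694 um/min


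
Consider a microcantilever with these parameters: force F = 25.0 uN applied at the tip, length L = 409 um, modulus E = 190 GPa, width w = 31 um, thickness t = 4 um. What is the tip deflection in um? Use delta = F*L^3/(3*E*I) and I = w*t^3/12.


Step 1: Calculate the second moment of area.
I = w * t^3 / 12 = 31 * 4^3 / 12 = 165.3333 um^4
Step 2: Convert E to consistent units (1 GPa = 1000 uN/um^2).
E = 190 GPa = 190000 uN/um^2
Step 3: Calculate tip deflection.
delta = F * L^3 / (3 * E * I)
delta = 25.0 * 409^3 / (3 * 190000 * 165.3333)
delta = 18.1499 um


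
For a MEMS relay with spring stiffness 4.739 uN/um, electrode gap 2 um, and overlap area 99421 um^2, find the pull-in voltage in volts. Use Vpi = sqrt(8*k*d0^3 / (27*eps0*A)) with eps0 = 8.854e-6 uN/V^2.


Step 1: Compute numerator: 8 * k * d0^3 = 8 * 4.739 * 2^3 = 303.296
Step 2: Compute denominator: 27 * eps0 * A = 27 * 8.854e-6 * 99421 = 23.767385
Step 3: Vpi = sqrt(303.296 / 23.767385)
Vpi = 3.57 V


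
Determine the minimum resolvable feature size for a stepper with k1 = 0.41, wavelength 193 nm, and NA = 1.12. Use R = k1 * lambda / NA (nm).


Step 1: Identify values: k1 = 0.41, lambda = 193 nm, NA = 1.12
Step 2: R = k1 * lambda / NA
R = 0.41 * 193 / 1.12
R = 70.7 nm


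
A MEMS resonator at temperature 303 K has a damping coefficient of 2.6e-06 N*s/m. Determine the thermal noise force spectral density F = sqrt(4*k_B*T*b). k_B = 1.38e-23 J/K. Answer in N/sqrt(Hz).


Step 1: Compute 4 * k_B * T * b
= 4 * 1.38e-23 * 303 * 2.6e-06
= 4.3487e-26 N^2/Hz
Step 2: F_noise = sqrt(4.3487e-26)
F_noise = 2.09e-13 N/sqrt(Hz)


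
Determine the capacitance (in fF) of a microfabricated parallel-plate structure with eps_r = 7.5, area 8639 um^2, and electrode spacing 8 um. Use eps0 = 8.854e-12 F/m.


Step 1: Convert area to m^2: A = 8639e-12 m^2
Step 2: Convert gap to m: d = 8e-6 m
Step 3: C = eps0 * eps_r * A / d
C = 8.854e-12 * 7.5 * 8639e-12 / 8e-6
Step 4: Convert to fF (multiply by 1e15).
C = 71.71 fF


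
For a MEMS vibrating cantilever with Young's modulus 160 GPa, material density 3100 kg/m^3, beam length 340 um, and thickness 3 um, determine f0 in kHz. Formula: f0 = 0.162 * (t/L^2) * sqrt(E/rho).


Step 1: Convert units to SI.
t_SI = 3e-6 m, L_SI = 340e-6 m
Step 2: Calculate sqrt(E/rho).
sqrt(160e9 / 3100) = 7184.21 m/s
Step 3: Compute f0.
f0 = 0.162 * 3e-6 / (340e-6)^2 * 7184.21 = 30203.5 Hz = 30.2 kHz


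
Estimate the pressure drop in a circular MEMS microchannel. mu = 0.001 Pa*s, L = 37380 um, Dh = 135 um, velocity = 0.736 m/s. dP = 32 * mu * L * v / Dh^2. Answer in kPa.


Step 1: Convert to SI: L = 37380e-6 m, Dh = 135e-6 m
Step 2: dP = 32 * 0.001 * 37380e-6 * 0.736 / (135e-6)^2
Step 3: dP = 48305.83 Pa
Step 4: Convert to kPa: dP = 48.31 kPa


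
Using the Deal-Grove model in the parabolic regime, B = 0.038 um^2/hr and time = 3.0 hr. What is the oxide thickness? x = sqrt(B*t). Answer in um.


Step 1: Compute B*t = 0.038 * 3.0 = 0.114
Step 2: x = sqrt(0.114)
x = 0.338 um


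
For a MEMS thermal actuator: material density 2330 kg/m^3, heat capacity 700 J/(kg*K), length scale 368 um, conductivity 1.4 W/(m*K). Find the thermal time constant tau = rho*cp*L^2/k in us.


Step 1: Convert L to m: L = 368e-6 m
Step 2: L^2 = (368e-6)^2 = 1.35424e-07 m^2
Step 3: tau = 2330 * 700 * 1.35424e-07 / 1.4 = 1.5776896e-01 s
Step 4: Convert to microseconds (multiply by 1e6).
tau = 157768.96 us


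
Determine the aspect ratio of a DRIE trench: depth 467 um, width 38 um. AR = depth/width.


Step 1: AR = depth / width
Step 2: AR = 467 / 38
AR = 12.3


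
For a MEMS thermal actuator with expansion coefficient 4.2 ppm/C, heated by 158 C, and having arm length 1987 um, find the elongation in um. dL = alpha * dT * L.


Step 1: Convert CTE: alpha = 4.2 ppm/C = 4.2e-6 /C
Step 2: dL = 4.2e-6 * 158 * 1987
dL = 1.3186 um


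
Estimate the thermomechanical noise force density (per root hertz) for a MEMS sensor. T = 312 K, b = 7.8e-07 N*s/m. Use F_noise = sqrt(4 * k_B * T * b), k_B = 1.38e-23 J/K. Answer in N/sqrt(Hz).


Step 1: Compute 4 * k_B * T * b
= 4 * 1.38e-23 * 312 * 7.8e-07
= 1.3433e-26 N^2/Hz
Step 2: F_noise = sqrt(1.3433e-26)
F_noise = 1.16e-13 N/sqrt(Hz)


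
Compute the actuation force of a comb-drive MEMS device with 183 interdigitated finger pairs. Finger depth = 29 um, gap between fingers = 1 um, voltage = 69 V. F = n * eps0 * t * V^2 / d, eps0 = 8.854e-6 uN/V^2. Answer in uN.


Step 1: Parameters: n=183, eps0=8.854e-6 uN/V^2, t=29 um, V=69 V, d=1 um
Step 2: V^2 = 4761
Step 3: F = 183 * 8.854e-6 * 29 * 4761 / 1
F = 223.711 uN


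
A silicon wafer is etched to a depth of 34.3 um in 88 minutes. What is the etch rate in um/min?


Step 1: Etch rate = depth / time
Step 2: rate = 34.3 / 88
rate = 0.39 um/min


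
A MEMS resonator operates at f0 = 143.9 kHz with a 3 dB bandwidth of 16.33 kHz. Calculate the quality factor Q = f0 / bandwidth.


Step 1: Q = f0 / bandwidth
Step 2: Q = 143.9 / 16.33
Q = 8.8


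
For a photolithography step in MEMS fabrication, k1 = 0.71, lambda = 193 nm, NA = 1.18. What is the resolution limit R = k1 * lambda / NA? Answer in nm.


Step 1: Identify values: k1 = 0.71, lambda = 193 nm, NA = 1.18
Step 2: R = k1 * lambda / NA
R = 0.71 * 193 / 1.18
R = 116.1 nm


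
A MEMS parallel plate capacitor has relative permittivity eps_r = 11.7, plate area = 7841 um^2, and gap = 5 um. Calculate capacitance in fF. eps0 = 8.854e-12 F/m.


Step 1: Convert area to m^2: A = 7841e-12 m^2
Step 2: Convert gap to m: d = 5e-6 m
Step 3: C = eps0 * eps_r * A / d
C = 8.854e-12 * 11.7 * 7841e-12 / 5e-6
Step 4: Convert to fF (multiply by 1e15).
C = 162.45 fF


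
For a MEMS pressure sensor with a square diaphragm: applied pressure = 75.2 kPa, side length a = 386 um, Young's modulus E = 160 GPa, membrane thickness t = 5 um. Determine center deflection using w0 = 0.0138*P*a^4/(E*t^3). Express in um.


Step 1: Convert pressure to compatible units (E is in GPa, so P in GPa).
P = 75.2 kPa = 75.2e-6 GPa
Step 2: Compute numerator: 0.0138 * P * a^4.
a^4 = 386^4 = 22199808016
numerator = 0.0138 * 75.2e-6 * 22199808016 = 2.303807e+04
Step 3: Compute denominator: E * t^3 = 160 * 5^3 = 20000
Step 4: w0 = numerator / denominator = 2.303807e+04 / 20000 = 1.1519 um


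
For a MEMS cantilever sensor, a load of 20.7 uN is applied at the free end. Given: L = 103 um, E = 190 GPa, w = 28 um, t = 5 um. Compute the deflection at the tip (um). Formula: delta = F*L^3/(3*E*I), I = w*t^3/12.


Step 1: Calculate the second moment of area.
I = w * t^3 / 12 = 28 * 5^3 / 12 = 291.6667 um^4
Step 2: Convert E to consistent units (1 GPa = 1000 uN/um^2).
E = 190 GPa = 190000 uN/um^2
Step 3: Calculate tip deflection.
delta = F * L^3 / (3 * E * I)
delta = 20.7 * 103^3 / (3 * 190000 * 291.6667)
delta = 0.1361 um


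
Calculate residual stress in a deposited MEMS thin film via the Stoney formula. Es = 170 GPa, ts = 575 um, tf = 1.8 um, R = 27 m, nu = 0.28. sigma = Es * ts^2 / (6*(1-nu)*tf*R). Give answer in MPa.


Step 1: Compute numerator: Es * ts^2 = 170 * 575^2 = 56206250 (GPa*um^2)
Step 2: Compute denominator (R in um): 6*(1-nu)*tf*R = 6*0.72*1.8*27e6 = 209952000.0 (um^2)
Step 3: sigma (GPa) = 56206250 / 209952000.0 = 2.6771e-01 GPa
Step 4: Convert to MPa (x1000): sigma = 267.7 MPa


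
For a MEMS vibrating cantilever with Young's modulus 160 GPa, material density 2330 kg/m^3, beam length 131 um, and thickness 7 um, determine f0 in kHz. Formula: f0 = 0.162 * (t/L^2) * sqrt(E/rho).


Step 1: Convert units to SI.
t_SI = 7e-6 m, L_SI = 131e-6 m
Step 2: Calculate sqrt(E/rho).
sqrt(160e9 / 2330) = 8286.71 m/s
Step 3: Compute f0.
f0 = 0.162 * 7e-6 / (131e-6)^2 * 8286.71 = 547586.3 Hz = 547.59 kHz


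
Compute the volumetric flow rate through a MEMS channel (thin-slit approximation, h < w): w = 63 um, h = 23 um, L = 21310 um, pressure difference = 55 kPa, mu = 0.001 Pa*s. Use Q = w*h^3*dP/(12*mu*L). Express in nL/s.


Step 1: Convert all dimensions to SI (meters).
w = 63e-6 m, h = 23e-6 m, L = 21310e-6 m, dP = 55e3 Pa
Step 2: Q = w * h^3 * dP / (12 * mu * L)
Q = 63e-6 * (23e-6)^3 * 55e3 / (12 * 0.001 * 21310e-6) = 1.6486256e-10 m^3/s
Step 3: Convert Q from m^3/s to nL/s (1 m^3 = 1e12 nL, so multiply by 1e12).
Q = 164.863 nL/s


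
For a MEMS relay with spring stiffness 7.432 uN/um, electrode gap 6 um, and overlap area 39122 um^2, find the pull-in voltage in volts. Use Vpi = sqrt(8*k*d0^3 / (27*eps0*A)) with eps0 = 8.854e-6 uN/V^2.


Step 1: Compute numerator: 8 * k * d0^3 = 8 * 7.432 * 6^3 = 12842.496
Step 2: Compute denominator: 27 * eps0 * A = 27 * 8.854e-6 * 39122 = 9.352427
Step 3: Vpi = sqrt(12842.496 / 9.352427)
Vpi = 37.06 V


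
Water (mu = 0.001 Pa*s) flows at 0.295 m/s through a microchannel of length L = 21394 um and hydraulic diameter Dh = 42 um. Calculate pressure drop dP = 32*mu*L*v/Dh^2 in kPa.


Step 1: Convert to SI: L = 21394e-6 m, Dh = 42e-6 m
Step 2: dP = 32 * 0.001 * 21394e-6 * 0.295 / (42e-6)^2
Step 3: dP = 114489.43 Pa
Step 4: Convert to kPa: dP = 114.49 kPa


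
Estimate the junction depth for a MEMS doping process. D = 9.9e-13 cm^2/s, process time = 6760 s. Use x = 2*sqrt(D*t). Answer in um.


Step 1: Compute D*t = 9.9e-13 * 6760 = 6.6924e-09 cm^2
Step 2: sqrt(D*t) = 8.18071e-05 cm
Step 3: x = 2 * 8.18071e-05 cm = 1.636142e-04 cm
Step 4: Convert to um (1 cm = 1e4 um): x = 1.636 um


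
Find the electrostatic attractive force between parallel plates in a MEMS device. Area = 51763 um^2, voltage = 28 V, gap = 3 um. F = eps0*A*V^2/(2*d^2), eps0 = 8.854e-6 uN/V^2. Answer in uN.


Step 1: Identify parameters.
eps0 = 8.854e-6 uN/V^2, A = 51763 um^2, V = 28 V, d = 3 um
Step 2: Compute V^2 = 28^2 = 784
Step 3: Compute d^2 = 3^2 = 9
Step 4: F = 0.5 * 8.854e-6 * 51763 * 784 / 9
F = 19.962 uN


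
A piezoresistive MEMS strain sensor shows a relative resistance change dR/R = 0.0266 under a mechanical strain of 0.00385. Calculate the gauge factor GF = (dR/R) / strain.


Step 1: Identify values.
dR/R = 0.0266, strain = 0.00385
Step 2: GF = (dR/R) / strain = 0.0266 / 0.00385
GF = 6.9


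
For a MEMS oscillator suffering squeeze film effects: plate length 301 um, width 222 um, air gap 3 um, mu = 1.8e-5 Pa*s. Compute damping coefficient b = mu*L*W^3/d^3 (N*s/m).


Step 1: Convert to SI.
L = 301e-6 m, W = 222e-6 m, d = 3e-6 m
Step 2: W^3 = (222e-6)^3 = 1.09e-11 m^3
Step 3: d^3 = (3e-6)^3 = 2.70e-17 m^3
Step 4: b = 1.8e-5 * 301e-6 * 1.09e-11 / 2.70e-17
b = 2.20e-03 N*s/m


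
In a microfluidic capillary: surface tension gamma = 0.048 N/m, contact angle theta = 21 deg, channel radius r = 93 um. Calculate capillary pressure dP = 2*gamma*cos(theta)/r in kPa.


Step 1: cos(21 deg) = 0.9336
Step 2: Convert r to m: r = 93e-6 m
Step 3: dP = 2 * 0.048 * 0.9336 / 93e-6 = 963.7 Pa
Step 4: Convert Pa to kPa (divide by 1000).
dP = 0.96 kPa


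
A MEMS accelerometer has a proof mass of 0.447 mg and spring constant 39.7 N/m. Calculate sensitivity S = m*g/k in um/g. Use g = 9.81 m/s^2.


Step 1: Convert mass: m = 0.447 mg = 4.47e-07 kg
Step 2: S = m * g / k = 4.47e-07 * 9.81 / 39.7
Step 3: S = 1.10e-07 m/g
Step 4: Convert to um/g: S = 0.11 um/g


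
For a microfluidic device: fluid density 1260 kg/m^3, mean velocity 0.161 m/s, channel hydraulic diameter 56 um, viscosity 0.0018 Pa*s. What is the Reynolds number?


Step 1: Convert Dh to meters: Dh = 56e-6 m
Step 2: Re = rho * v * Dh / mu
Re = 1260 * 0.161 * 56e-6 / 0.0018
Re = 6.311


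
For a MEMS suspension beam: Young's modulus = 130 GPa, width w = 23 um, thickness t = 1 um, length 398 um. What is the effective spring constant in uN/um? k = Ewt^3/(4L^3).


Step 1: Convert E to consistent units (1 GPa = 1000 uN/um^2).
E = 130 GPa = 130000 uN/um^2
Step 2: Compute t^3 = 1^3 = 1
Step 3: Compute L^3 = 398^3 = 63044792
Step 4: k = 130000 * 23 * 1 / (4 * 63044792)
k = 0.0119 uN/um


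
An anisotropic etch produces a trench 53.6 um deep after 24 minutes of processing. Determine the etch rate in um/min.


Step 1: Etch rate = depth / time
Step 2: rate = 53.6 / 24
rate = 2.233 um/min


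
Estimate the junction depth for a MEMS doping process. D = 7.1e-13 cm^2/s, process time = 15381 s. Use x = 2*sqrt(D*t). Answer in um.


Step 1: Compute D*t = 7.1e-13 * 15381 = 1.092051e-08 cm^2
Step 2: sqrt(D*t) = 1.045e-04 cm
Step 3: x = 2 * 1.045e-04 cm = 2.09e-04 cm
Step 4: Convert to um (1 cm = 1e4 um): x = 2.09 um


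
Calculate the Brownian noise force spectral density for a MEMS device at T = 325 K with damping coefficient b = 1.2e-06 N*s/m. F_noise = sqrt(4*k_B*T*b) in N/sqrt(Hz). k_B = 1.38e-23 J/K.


Step 1: Compute 4 * k_B * T * b
= 4 * 1.38e-23 * 325 * 1.2e-06
= 2.1528e-26 N^2/Hz
Step 2: F_noise = sqrt(2.1528e-26)
F_noise = 1.47e-13 N/sqrt(Hz)


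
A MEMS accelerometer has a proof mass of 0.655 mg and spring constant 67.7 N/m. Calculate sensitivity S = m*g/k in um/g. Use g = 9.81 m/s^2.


Step 1: Convert mass: m = 0.655 mg = 6.55e-07 kg
Step 2: S = m * g / k = 6.55e-07 * 9.81 / 67.7
Step 3: S = 9.49e-08 m/g
Step 4: Convert to um/g: S = 0.095 um/g


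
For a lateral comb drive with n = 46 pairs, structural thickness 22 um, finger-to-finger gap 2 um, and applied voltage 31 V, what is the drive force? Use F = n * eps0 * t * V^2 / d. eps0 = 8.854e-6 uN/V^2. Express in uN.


Step 1: Parameters: n=46, eps0=8.854e-6 uN/V^2, t=22 um, V=31 V, d=2 um
Step 2: V^2 = 961
Step 3: F = 46 * 8.854e-6 * 22 * 961 / 2
F = 4.305 uN


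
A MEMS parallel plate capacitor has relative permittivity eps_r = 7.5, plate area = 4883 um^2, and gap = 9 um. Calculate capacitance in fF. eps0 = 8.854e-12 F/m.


Step 1: Convert area to m^2: A = 4883e-12 m^2
Step 2: Convert gap to m: d = 9e-6 m
Step 3: C = eps0 * eps_r * A / d
C = 8.854e-12 * 7.5 * 4883e-12 / 9e-6
Step 4: Convert to fF (multiply by 1e15).
C = 36.03 fF


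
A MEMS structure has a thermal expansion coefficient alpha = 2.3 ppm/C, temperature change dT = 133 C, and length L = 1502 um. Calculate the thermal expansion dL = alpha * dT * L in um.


Step 1: Convert CTE: alpha = 2.3 ppm/C = 2.3e-6 /C
Step 2: dL = 2.3e-6 * 133 * 1502
dL = 0.4595 um


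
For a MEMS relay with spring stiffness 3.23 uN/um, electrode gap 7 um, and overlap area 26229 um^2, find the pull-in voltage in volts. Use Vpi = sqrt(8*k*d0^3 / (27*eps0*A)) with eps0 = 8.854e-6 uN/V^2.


Step 1: Compute numerator: 8 * k * d0^3 = 8 * 3.23 * 7^3 = 8863.12
Step 2: Compute denominator: 27 * eps0 * A = 27 * 8.854e-6 * 26229 = 6.270252
Step 3: Vpi = sqrt(8863.12 / 6.270252)
Vpi = 37.6 V


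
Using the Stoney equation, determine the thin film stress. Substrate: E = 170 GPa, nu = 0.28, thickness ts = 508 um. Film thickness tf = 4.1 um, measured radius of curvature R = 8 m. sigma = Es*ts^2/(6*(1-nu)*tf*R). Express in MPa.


Step 1: Compute numerator: Es * ts^2 = 170 * 508^2 = 43870880 (GPa*um^2)
Step 2: Compute denominator (R in um): 6*(1-nu)*tf*R = 6*0.72*4.1*8e6 = 141696000.0 (um^2)
Step 3: sigma (GPa) = 43870880 / 141696000.0 = 3.09613e-01 GPa
Step 4: Convert to MPa (x1000): sigma = 309.6 MPa


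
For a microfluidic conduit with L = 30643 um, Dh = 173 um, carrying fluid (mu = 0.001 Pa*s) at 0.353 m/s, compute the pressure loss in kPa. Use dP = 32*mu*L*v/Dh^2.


Step 1: Convert to SI: L = 30643e-6 m, Dh = 173e-6 m
Step 2: dP = 32 * 0.001 * 30643e-6 * 0.353 / (173e-6)^2
Step 3: dP = 11565.48 Pa
Step 4: Convert to kPa: dP = 11.57 kPa


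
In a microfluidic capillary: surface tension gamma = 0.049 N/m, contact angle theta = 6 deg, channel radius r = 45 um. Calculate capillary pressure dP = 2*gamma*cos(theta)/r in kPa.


Step 1: cos(6 deg) = 0.9945
Step 2: Convert r to m: r = 45e-6 m
Step 3: dP = 2 * 0.049 * 0.9945 / 45e-6 = 2165.8 Pa
Step 4: Convert Pa to kPa (divide by 1000).
dP = 2.17 kPa
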